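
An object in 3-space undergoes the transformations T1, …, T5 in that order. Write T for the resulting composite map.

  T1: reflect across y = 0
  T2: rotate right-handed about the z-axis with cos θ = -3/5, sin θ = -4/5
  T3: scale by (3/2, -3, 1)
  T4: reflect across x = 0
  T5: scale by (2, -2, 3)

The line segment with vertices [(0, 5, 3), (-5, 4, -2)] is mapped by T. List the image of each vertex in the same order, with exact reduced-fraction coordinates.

T1 reflect across y = 0: (0, 5, 3) → (0, -5, 3); (-5, 4, -2) → (-5, -4, -2)
T2 rotate right-handed about the z-axis with cos θ = -3/5, sin θ = -4/5: (0, -5, 3) → (-4, 3, 3); (-5, -4, -2) → (-1/5, 32/5, -2)
T3 scale by (3/2, -3, 1): (-4, 3, 3) → (-6, -9, 3); (-1/5, 32/5, -2) → (-3/10, -96/5, -2)
T4 reflect across x = 0: (-6, -9, 3) → (6, -9, 3); (-3/10, -96/5, -2) → (3/10, -96/5, -2)
T5 scale by (2, -2, 3): (6, -9, 3) → (12, 18, 9); (3/10, -96/5, -2) → (3/5, 192/5, -6)

image vertices: (12, 18, 9), (3/5, 192/5, -6)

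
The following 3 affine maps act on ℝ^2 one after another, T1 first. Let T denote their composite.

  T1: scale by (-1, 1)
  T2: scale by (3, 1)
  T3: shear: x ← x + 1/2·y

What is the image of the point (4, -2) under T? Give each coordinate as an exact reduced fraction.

T1 scale by (-1, 1): (4, -2) → (-4, -2)
T2 scale by (3, 1): (-4, -2) → (-12, -2)
T3 shear: x ← x + 1/2·y: (-12, -2) → (-13, -2)

T(p) = (-13, -2)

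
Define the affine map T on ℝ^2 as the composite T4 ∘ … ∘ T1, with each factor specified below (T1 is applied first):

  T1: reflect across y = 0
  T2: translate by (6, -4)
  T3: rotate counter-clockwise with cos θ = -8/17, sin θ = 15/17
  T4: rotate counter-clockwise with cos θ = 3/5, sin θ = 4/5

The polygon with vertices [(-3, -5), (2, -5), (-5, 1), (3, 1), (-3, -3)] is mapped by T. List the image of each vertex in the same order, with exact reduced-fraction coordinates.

image vertices: (-53/17, -9/17), (-137/17, 4/17), (-19/85, 433/85), (-691/85, 537/85), (-239/85, 123/85)

T1 reflect across y = 0: (-3, -5) → (-3, 5); (2, -5) → (2, 5); (-5, 1) → (-5, -1); (3, 1) → (3, -1); (-3, -3) → (-3, 3)
T2 translate by (6, -4): (-3, 5) → (3, 1); (2, 5) → (8, 1); (-5, -1) → (1, -5); (3, -1) → (9, -5); (-3, 3) → (3, -1)
T3 rotate counter-clockwise with cos θ = -8/17, sin θ = 15/17: (3, 1) → (-39/17, 37/17); (8, 1) → (-79/17, 112/17); (1, -5) → (67/17, 55/17); (9, -5) → (3/17, 175/17); (3, -1) → (-9/17, 53/17)
T4 rotate counter-clockwise with cos θ = 3/5, sin θ = 4/5: (-39/17, 37/17) → (-53/17, -9/17); (-79/17, 112/17) → (-137/17, 4/17); (67/17, 55/17) → (-19/85, 433/85); (3/17, 175/17) → (-691/85, 537/85); (-9/17, 53/17) → (-239/85, 123/85)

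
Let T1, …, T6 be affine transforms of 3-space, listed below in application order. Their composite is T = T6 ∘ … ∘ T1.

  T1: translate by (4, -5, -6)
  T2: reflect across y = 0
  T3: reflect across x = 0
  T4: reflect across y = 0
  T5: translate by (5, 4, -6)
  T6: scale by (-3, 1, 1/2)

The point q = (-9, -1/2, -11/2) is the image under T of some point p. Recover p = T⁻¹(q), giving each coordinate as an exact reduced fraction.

T1 = [1 0 0 4; 0 1 0 -5; 0 0 1 -6; 0 0 0 1]
T2·T1 = [1 0 0 4; 0 -1 0 5; 0 0 1 -6; 0 0 0 1]
T3·…·T1 = [-1 0 0 -4; 0 -1 0 5; 0 0 1 -6; 0 0 0 1]
T4·…·T1 = [-1 0 0 -4; 0 1 0 -5; 0 0 1 -6; 0 0 0 1]
T5·…·T1 = [-1 0 0 1; 0 1 0 -1; 0 0 1 -12; 0 0 0 1]
T6·…·T1 = [3 0 0 -3; 0 1 0 -1; 0 0 1/2 -6; 0 0 0 1]
det M = 3/2; M⁻¹ = [1/3 0 0 1; 0 1 0 1; 0 0 2 12; 0 0 0 1]
M⁻¹ · (-9, -1/2, -11/2)ᵀ = (-2, 1/2, 1)ᵀ

p = (-2, 1/2, 1)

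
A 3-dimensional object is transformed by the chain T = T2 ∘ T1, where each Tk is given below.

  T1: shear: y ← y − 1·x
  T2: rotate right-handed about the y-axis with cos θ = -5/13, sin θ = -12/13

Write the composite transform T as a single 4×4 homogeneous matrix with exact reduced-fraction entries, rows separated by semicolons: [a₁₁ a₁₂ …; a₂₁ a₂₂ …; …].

T1 = [1 0 0 0; -1 1 0 0; 0 0 1 0; 0 0 0 1]
T2·T1 = [-5/13 0 -12/13 0; -1 1 0 0; 12/13 0 -5/13 0; 0 0 0 1]

T = [-5/13 0 -12/13 0; -1 1 0 0; 12/13 0 -5/13 0; 0 0 0 1]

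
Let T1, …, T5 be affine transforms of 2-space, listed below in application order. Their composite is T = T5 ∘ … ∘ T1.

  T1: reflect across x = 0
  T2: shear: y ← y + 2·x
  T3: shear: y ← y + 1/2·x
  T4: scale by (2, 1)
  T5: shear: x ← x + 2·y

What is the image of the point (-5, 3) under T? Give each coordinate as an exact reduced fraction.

T1 reflect across x = 0: (-5, 3) → (5, 3)
T2 shear: y ← y + 2·x: (5, 3) → (5, 13)
T3 shear: y ← y + 1/2·x: (5, 13) → (5, 31/2)
T4 scale by (2, 1): (5, 31/2) → (10, 31/2)
T5 shear: x ← x + 2·y: (10, 31/2) → (41, 31/2)

T(p) = (41, 31/2)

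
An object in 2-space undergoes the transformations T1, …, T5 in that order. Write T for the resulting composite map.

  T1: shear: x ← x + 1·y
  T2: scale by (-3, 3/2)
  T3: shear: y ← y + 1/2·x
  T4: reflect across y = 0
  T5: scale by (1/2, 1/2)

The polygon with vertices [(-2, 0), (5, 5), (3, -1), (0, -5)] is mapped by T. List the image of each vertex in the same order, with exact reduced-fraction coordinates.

T1 shear: x ← x + 1·y: (-2, 0) → (-2, 0); (5, 5) → (10, 5); (3, -1) → (2, -1); (0, -5) → (-5, -5)
T2 scale by (-3, 3/2): (-2, 0) → (6, 0); (10, 5) → (-30, 15/2); (2, -1) → (-6, -3/2); (-5, -5) → (15, -15/2)
T3 shear: y ← y + 1/2·x: (6, 0) → (6, 3); (-30, 15/2) → (-30, -15/2); (-6, -3/2) → (-6, -9/2); (15, -15/2) → (15, 0)
T4 reflect across y = 0: (6, 3) → (6, -3); (-30, -15/2) → (-30, 15/2); (-6, -9/2) → (-6, 9/2); (15, 0) → (15, 0)
T5 scale by (1/2, 1/2): (6, -3) → (3, -3/2); (-30, 15/2) → (-15, 15/4); (-6, 9/2) → (-3, 9/4); (15, 0) → (15/2, 0)

image vertices: (3, -3/2), (-15, 15/4), (-3, 9/4), (15/2, 0)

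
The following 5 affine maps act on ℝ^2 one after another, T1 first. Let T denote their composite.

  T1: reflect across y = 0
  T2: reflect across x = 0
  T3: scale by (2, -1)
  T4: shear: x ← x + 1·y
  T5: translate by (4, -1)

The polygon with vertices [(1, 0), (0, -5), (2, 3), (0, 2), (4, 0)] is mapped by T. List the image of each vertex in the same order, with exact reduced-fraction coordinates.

T1 reflect across y = 0: (1, 0) → (1, 0); (0, -5) → (0, 5); (2, 3) → (2, -3); (0, 2) → (0, -2); (4, 0) → (4, 0)
T2 reflect across x = 0: (1, 0) → (-1, 0); (0, 5) → (0, 5); (2, -3) → (-2, -3); (0, -2) → (0, -2); (4, 0) → (-4, 0)
T3 scale by (2, -1): (-1, 0) → (-2, 0); (0, 5) → (0, -5); (-2, -3) → (-4, 3); (0, -2) → (0, 2); (-4, 0) → (-8, 0)
T4 shear: x ← x + 1·y: (-2, 0) → (-2, 0); (0, -5) → (-5, -5); (-4, 3) → (-1, 3); (0, 2) → (2, 2); (-8, 0) → (-8, 0)
T5 translate by (4, -1): (-2, 0) → (2, -1); (-5, -5) → (-1, -6); (-1, 3) → (3, 2); (2, 2) → (6, 1); (-8, 0) → (-4, -1)

image vertices: (2, -1), (-1, -6), (3, 2), (6, 1), (-4, -1)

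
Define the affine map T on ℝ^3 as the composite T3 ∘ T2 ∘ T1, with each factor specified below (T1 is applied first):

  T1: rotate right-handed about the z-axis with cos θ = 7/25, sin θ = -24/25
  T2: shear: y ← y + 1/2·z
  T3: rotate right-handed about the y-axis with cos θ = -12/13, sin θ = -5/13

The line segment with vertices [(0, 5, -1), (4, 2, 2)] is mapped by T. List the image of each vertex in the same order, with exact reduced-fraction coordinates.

T1 rotate right-handed about the z-axis with cos θ = 7/25, sin θ = -24/25: (0, 5, -1) → (24/5, 7/5, -1); (4, 2, 2) → (76/25, -82/25, 2)
T2 shear: y ← y + 1/2·z: (24/5, 7/5, -1) → (24/5, 9/10, -1); (76/25, -82/25, 2) → (76/25, -57/25, 2)
T3 rotate right-handed about the y-axis with cos θ = -12/13, sin θ = -5/13: (24/5, 9/10, -1) → (-263/65, 9/10, 36/13); (76/25, -57/25, 2) → (-1162/325, -57/25, -44/65)

image vertices: (-263/65, 9/10, 36/13), (-1162/325, -57/25, -44/65)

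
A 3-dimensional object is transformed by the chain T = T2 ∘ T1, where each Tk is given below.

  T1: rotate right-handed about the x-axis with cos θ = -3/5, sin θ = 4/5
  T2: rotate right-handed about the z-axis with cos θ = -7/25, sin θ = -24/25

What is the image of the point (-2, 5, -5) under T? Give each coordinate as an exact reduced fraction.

T(p) = (38/25, 41/25, 7)

T1 rotate right-handed about the x-axis with cos θ = -3/5, sin θ = 4/5: (-2, 5, -5) → (-2, 1, 7)
T2 rotate right-handed about the z-axis with cos θ = -7/25, sin θ = -24/25: (-2, 1, 7) → (38/25, 41/25, 7)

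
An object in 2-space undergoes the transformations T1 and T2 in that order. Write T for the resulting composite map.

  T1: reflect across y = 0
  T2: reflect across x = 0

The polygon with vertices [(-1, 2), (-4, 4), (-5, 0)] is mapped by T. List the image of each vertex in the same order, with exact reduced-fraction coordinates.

image vertices: (1, -2), (4, -4), (5, 0)

T1 reflect across y = 0: (-1, 2) → (-1, -2); (-4, 4) → (-4, -4); (-5, 0) → (-5, 0)
T2 reflect across x = 0: (-1, -2) → (1, -2); (-4, -4) → (4, -4); (-5, 0) → (5, 0)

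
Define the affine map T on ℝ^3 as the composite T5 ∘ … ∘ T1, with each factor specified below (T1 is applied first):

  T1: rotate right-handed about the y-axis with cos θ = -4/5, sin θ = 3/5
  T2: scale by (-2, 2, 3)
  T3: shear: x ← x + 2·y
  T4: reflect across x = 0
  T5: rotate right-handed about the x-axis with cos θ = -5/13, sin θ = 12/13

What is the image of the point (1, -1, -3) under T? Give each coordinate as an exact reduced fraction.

T(p) = (-6/5, -274/65, -51/13)

T1 rotate right-handed about the y-axis with cos θ = -4/5, sin θ = 3/5: (1, -1, -3) → (-13/5, -1, 9/5)
T2 scale by (-2, 2, 3): (-13/5, -1, 9/5) → (26/5, -2, 27/5)
T3 shear: x ← x + 2·y: (26/5, -2, 27/5) → (6/5, -2, 27/5)
T4 reflect across x = 0: (6/5, -2, 27/5) → (-6/5, -2, 27/5)
T5 rotate right-handed about the x-axis with cos θ = -5/13, sin θ = 12/13: (-6/5, -2, 27/5) → (-6/5, -274/65, -51/13)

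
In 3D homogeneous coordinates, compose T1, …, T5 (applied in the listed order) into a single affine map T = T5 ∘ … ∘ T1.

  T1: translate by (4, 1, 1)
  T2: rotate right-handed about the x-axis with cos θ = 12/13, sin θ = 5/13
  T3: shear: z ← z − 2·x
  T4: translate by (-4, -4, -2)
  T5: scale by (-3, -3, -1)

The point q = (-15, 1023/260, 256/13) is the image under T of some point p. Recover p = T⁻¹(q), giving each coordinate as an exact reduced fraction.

T1 = [1 0 0 4; 0 1 0 1; 0 0 1 1; 0 0 0 1]
T2·T1 = [1 0 0 4; 0 12/13 -5/13 7/13; 0 5/13 12/13 17/13; 0 0 0 1]
T3·…·T1 = [1 0 0 4; 0 12/13 -5/13 7/13; -2 5/13 12/13 -87/13; 0 0 0 1]
T4·…·T1 = [1 0 0 0; 0 12/13 -5/13 -45/13; -2 5/13 12/13 -113/13; 0 0 0 1]
T5·…·T1 = [-3 0 0 0; 0 -36/13 15/13 135/13; 2 -5/13 -12/13 113/13; 0 0 0 1]
det M = -9; M⁻¹ = [-1/3 0 0 0; -10/39 -4/13 -5/13 85/13; -8/13 5/39 -12/13 87/13; 0 0 0 1]
M⁻¹ · (-15, 1023/260, 256/13)ᵀ = (5, 8/5, -7/4)ᵀ

p = (5, 8/5, -7/4)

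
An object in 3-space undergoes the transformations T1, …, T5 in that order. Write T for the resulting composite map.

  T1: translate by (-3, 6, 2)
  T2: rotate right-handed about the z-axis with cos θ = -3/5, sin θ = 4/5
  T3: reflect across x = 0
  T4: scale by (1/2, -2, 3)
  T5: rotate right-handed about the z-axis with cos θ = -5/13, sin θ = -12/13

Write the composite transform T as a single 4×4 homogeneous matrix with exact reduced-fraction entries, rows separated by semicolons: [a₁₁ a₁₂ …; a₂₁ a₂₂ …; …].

T1 = [1 0 0 -3; 0 1 0 6; 0 0 1 2; 0 0 0 1]
T2·T1 = [-3/5 -4/5 0 -3; 4/5 -3/5 0 -6; 0 0 1 2; 0 0 0 1]
T3·…·T1 = [3/5 4/5 0 3; 4/5 -3/5 0 -6; 0 0 1 2; 0 0 0 1]
T4·…·T1 = [3/10 2/5 0 3/2; -8/5 6/5 0 12; 0 0 3 6; 0 0 0 1]
T5·…·T1 = [-207/130 62/65 0 21/2; 22/65 -54/65 0 -6; 0 0 3 6; 0 0 0 1]

T = [-207/130 62/65 0 21/2; 22/65 -54/65 0 -6; 0 0 3 6; 0 0 0 1]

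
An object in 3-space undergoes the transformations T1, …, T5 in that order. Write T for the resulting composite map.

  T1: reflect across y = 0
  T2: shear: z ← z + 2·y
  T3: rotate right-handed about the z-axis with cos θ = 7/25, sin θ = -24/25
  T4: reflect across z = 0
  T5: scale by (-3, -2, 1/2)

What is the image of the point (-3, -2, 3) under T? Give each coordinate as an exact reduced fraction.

T(p) = (-81/25, -172/25, -7/2)

T1 reflect across y = 0: (-3, -2, 3) → (-3, 2, 3)
T2 shear: z ← z + 2·y: (-3, 2, 3) → (-3, 2, 7)
T3 rotate right-handed about the z-axis with cos θ = 7/25, sin θ = -24/25: (-3, 2, 7) → (27/25, 86/25, 7)
T4 reflect across z = 0: (27/25, 86/25, 7) → (27/25, 86/25, -7)
T5 scale by (-3, -2, 1/2): (27/25, 86/25, -7) → (-81/25, -172/25, -7/2)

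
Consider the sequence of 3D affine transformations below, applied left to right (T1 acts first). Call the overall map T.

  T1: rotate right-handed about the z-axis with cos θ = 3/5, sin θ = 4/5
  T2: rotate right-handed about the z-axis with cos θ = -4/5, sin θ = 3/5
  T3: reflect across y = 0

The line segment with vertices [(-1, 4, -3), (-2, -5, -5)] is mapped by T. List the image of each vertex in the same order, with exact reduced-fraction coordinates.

T1 rotate right-handed about the z-axis with cos θ = 3/5, sin θ = 4/5: (-1, 4, -3) → (-19/5, 8/5, -3); (-2, -5, -5) → (14/5, -23/5, -5)
T2 rotate right-handed about the z-axis with cos θ = -4/5, sin θ = 3/5: (-19/5, 8/5, -3) → (52/25, -89/25, -3); (14/5, -23/5, -5) → (13/25, 134/25, -5)
T3 reflect across y = 0: (52/25, -89/25, -3) → (52/25, 89/25, -3); (13/25, 134/25, -5) → (13/25, -134/25, -5)

image vertices: (52/25, 89/25, -3), (13/25, -134/25, -5)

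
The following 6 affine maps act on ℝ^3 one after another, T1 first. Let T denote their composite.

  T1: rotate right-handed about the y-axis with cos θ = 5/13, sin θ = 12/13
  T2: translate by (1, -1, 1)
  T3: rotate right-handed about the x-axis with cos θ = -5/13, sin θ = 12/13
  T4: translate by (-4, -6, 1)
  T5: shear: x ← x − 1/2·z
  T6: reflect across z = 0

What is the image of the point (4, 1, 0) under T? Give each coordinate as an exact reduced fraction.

T(p) = (-419/169, -594/169, -344/169)

T1 rotate right-handed about the y-axis with cos θ = 5/13, sin θ = 12/13: (4, 1, 0) → (20/13, 1, -48/13)
T2 translate by (1, -1, 1): (20/13, 1, -48/13) → (33/13, 0, -35/13)
T3 rotate right-handed about the x-axis with cos θ = -5/13, sin θ = 12/13: (33/13, 0, -35/13) → (33/13, 420/169, 175/169)
T4 translate by (-4, -6, 1): (33/13, 420/169, 175/169) → (-19/13, -594/169, 344/169)
T5 shear: x ← x − 1/2·z: (-19/13, -594/169, 344/169) → (-419/169, -594/169, 344/169)
T6 reflect across z = 0: (-419/169, -594/169, 344/169) → (-419/169, -594/169, -344/169)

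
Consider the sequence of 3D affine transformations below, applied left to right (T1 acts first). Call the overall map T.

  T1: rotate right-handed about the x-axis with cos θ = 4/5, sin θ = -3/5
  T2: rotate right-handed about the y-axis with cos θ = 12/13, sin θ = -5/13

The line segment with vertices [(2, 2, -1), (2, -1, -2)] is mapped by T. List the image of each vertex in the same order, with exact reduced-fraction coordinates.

image vertices: (34/13, 1, -14/13), (29/13, -2, -2/13)

T1 rotate right-handed about the x-axis with cos θ = 4/5, sin θ = -3/5: (2, 2, -1) → (2, 1, -2); (2, -1, -2) → (2, -2, -1)
T2 rotate right-handed about the y-axis with cos θ = 12/13, sin θ = -5/13: (2, 1, -2) → (34/13, 1, -14/13); (2, -2, -1) → (29/13, -2, -2/13)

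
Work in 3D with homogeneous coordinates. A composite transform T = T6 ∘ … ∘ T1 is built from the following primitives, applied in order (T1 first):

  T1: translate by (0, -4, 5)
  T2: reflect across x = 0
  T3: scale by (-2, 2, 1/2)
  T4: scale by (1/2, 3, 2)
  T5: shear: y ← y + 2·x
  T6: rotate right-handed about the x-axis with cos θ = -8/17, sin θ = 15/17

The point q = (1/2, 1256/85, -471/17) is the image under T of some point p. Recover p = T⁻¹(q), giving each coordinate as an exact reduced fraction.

p = (1/2, -7/5, -5)

T1 = [1 0 0 0; 0 1 0 -4; 0 0 1 5; 0 0 0 1]
T2·T1 = [-1 0 0 0; 0 1 0 -4; 0 0 1 5; 0 0 0 1]
T3·…·T1 = [2 0 0 0; 0 2 0 -8; 0 0 1/2 5/2; 0 0 0 1]
T4·…·T1 = [1 0 0 0; 0 6 0 -24; 0 0 1 5; 0 0 0 1]
T5·…·T1 = [1 0 0 0; 2 6 0 -24; 0 0 1 5; 0 0 0 1]
T6·…·T1 = [1 0 0 0; -16/17 -48/17 -15/17 117/17; 30/17 90/17 -8/17 -400/17; 0 0 0 1]
det M = 6; M⁻¹ = [1 0 0 0; -1/3 -4/51 5/34 4; 0 -15/17 -8/17 -5; 0 0 0 1]
M⁻¹ · (1/2, 1256/85, -471/17)ᵀ = (1/2, -7/5, -5)ᵀ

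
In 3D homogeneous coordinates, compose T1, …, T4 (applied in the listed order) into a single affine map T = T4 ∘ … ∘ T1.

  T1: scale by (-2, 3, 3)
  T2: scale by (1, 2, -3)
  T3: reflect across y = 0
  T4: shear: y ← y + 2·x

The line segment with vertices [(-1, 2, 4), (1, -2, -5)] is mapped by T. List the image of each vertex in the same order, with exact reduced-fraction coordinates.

T1 scale by (-2, 3, 3): (-1, 2, 4) → (2, 6, 12); (1, -2, -5) → (-2, -6, -15)
T2 scale by (1, 2, -3): (2, 6, 12) → (2, 12, -36); (-2, -6, -15) → (-2, -12, 45)
T3 reflect across y = 0: (2, 12, -36) → (2, -12, -36); (-2, -12, 45) → (-2, 12, 45)
T4 shear: y ← y + 2·x: (2, -12, -36) → (2, -8, -36); (-2, 12, 45) → (-2, 8, 45)

image vertices: (2, -8, -36), (-2, 8, 45)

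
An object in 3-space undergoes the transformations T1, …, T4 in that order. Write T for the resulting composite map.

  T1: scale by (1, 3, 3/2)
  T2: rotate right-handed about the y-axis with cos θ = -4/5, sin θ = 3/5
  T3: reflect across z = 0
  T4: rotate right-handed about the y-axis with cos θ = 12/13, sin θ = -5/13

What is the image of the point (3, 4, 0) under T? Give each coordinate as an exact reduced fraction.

T(p) = (-189/65, 12, 48/65)

T1 scale by (1, 3, 3/2): (3, 4, 0) → (3, 12, 0)
T2 rotate right-handed about the y-axis with cos θ = -4/5, sin θ = 3/5: (3, 12, 0) → (-12/5, 12, -9/5)
T3 reflect across z = 0: (-12/5, 12, -9/5) → (-12/5, 12, 9/5)
T4 rotate right-handed about the y-axis with cos θ = 12/13, sin θ = -5/13: (-12/5, 12, 9/5) → (-189/65, 12, 48/65)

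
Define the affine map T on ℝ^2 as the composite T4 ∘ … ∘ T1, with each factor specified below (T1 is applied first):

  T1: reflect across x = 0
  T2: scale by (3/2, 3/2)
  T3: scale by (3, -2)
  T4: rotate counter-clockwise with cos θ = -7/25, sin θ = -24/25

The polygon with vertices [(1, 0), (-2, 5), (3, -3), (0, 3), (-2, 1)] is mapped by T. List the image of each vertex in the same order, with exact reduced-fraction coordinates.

T1 reflect across x = 0: (1, 0) → (-1, 0); (-2, 5) → (2, 5); (3, -3) → (-3, -3); (0, 3) → (0, 3); (-2, 1) → (2, 1)
T2 scale by (3/2, 3/2): (-1, 0) → (-3/2, 0); (2, 5) → (3, 15/2); (-3, -3) → (-9/2, -9/2); (0, 3) → (0, 9/2); (2, 1) → (3, 3/2)
T3 scale by (3, -2): (-3/2, 0) → (-9/2, 0); (3, 15/2) → (9, -15); (-9/2, -9/2) → (-27/2, 9); (0, 9/2) → (0, -9); (3, 3/2) → (9, -3)
T4 rotate counter-clockwise with cos θ = -7/25, sin θ = -24/25: (-9/2, 0) → (63/50, 108/25); (9, -15) → (-423/25, -111/25); (-27/2, 9) → (621/50, 261/25); (0, -9) → (-216/25, 63/25); (9, -3) → (-27/5, -39/5)

image vertices: (63/50, 108/25), (-423/25, -111/25), (621/50, 261/25), (-216/25, 63/25), (-27/5, -39/5)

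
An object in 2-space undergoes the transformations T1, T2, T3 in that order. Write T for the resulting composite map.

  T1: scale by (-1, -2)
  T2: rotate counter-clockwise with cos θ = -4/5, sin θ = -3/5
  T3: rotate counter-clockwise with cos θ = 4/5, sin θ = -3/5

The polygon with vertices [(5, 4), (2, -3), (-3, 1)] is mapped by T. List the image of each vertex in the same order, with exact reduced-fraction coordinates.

T1 scale by (-1, -2): (5, 4) → (-5, -8); (2, -3) → (-2, 6); (-3, 1) → (3, -2)
T2 rotate counter-clockwise with cos θ = -4/5, sin θ = -3/5: (-5, -8) → (-4/5, 47/5); (-2, 6) → (26/5, -18/5); (3, -2) → (-18/5, -1/5)
T3 rotate counter-clockwise with cos θ = 4/5, sin θ = -3/5: (-4/5, 47/5) → (5, 8); (26/5, -18/5) → (2, -6); (-18/5, -1/5) → (-3, 2)

image vertices: (5, 8), (2, -6), (-3, 2)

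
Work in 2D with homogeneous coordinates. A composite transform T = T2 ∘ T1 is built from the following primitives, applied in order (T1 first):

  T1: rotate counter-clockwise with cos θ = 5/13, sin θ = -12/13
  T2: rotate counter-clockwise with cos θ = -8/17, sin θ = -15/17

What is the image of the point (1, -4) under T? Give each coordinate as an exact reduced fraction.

T1 rotate counter-clockwise with cos θ = 5/13, sin θ = -12/13: (1, -4) → (-43/13, -32/13)
T2 rotate counter-clockwise with cos θ = -8/17, sin θ = -15/17: (-43/13, -32/13) → (-8/13, 53/13)

T(p) = (-8/13, 53/13)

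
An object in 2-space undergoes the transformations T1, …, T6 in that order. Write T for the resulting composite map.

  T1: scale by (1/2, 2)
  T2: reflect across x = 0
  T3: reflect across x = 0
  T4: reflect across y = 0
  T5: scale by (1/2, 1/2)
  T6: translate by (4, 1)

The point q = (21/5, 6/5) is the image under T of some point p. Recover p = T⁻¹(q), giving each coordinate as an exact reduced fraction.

p = (4/5, -1/5)

T1 = [1/2 0 0; 0 2 0; 0 0 1]
T2·T1 = [-1/2 0 0; 0 2 0; 0 0 1]
T3·…·T1 = [1/2 0 0; 0 2 0; 0 0 1]
T4·…·T1 = [1/2 0 0; 0 -2 0; 0 0 1]
T5·…·T1 = [1/4 0 0; 0 -1 0; 0 0 1]
T6·…·T1 = [1/4 0 4; 0 -1 1; 0 0 1]
det M = -1/4; M⁻¹ = [4 0 -16; 0 -1 1; 0 0 1]
M⁻¹ · (21/5, 6/5)ᵀ = (4/5, -1/5)ᵀ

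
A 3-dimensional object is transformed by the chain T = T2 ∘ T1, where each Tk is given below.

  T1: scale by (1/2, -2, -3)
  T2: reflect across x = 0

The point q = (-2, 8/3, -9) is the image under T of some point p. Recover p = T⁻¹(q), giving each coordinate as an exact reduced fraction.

T1 = [1/2 0 0 0; 0 -2 0 0; 0 0 -3 0; 0 0 0 1]
T2·T1 = [-1/2 0 0 0; 0 -2 0 0; 0 0 -3 0; 0 0 0 1]
det M = -3; M⁻¹ = [-2 0 0 0; 0 -1/2 0 0; 0 0 -1/3 0; 0 0 0 1]
M⁻¹ · (-2, 8/3, -9)ᵀ = (4, -4/3, 3)ᵀ

p = (4, -4/3, 3)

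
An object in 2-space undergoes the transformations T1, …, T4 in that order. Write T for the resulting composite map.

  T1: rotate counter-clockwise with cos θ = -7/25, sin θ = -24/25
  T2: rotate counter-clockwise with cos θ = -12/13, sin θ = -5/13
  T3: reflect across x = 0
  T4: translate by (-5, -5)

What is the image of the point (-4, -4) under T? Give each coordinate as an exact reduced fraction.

T1 rotate counter-clockwise with cos θ = -7/25, sin θ = -24/25: (-4, -4) → (-68/25, 124/25)
T2 rotate counter-clockwise with cos θ = -12/13, sin θ = -5/13: (-68/25, 124/25) → (1436/325, -1148/325)
T3 reflect across x = 0: (1436/325, -1148/325) → (-1436/325, -1148/325)
T4 translate by (-5, -5): (-1436/325, -1148/325) → (-3061/325, -2773/325)

T(p) = (-3061/325, -2773/325)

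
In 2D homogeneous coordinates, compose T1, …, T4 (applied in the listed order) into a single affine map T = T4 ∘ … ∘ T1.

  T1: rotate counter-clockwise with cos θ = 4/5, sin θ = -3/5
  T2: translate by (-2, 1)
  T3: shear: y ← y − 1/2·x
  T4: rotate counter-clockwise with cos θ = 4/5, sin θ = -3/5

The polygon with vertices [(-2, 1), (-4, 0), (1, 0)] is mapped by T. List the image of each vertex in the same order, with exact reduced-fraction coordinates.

image vertices: (3/10, 27/5), (-14/25, 198/25), (-9/25, 38/25)

T1 rotate counter-clockwise with cos θ = 4/5, sin θ = -3/5: (-2, 1) → (-1, 2); (-4, 0) → (-16/5, 12/5); (1, 0) → (4/5, -3/5)
T2 translate by (-2, 1): (-1, 2) → (-3, 3); (-16/5, 12/5) → (-26/5, 17/5); (4/5, -3/5) → (-6/5, 2/5)
T3 shear: y ← y − 1/2·x: (-3, 3) → (-3, 9/2); (-26/5, 17/5) → (-26/5, 6); (-6/5, 2/5) → (-6/5, 1)
T4 rotate counter-clockwise with cos θ = 4/5, sin θ = -3/5: (-3, 9/2) → (3/10, 27/5); (-26/5, 6) → (-14/25, 198/25); (-6/5, 1) → (-9/25, 38/25)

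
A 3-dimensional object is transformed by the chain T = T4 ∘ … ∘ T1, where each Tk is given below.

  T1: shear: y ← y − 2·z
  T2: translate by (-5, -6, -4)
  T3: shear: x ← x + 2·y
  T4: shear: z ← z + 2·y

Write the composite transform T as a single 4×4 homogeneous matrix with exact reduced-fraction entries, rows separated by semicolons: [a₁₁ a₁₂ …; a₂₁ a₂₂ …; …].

T = [1 2 -4 -17; 0 1 -2 -6; 0 2 -3 -16; 0 0 0 1]

T1 = [1 0 0 0; 0 1 -2 0; 0 0 1 0; 0 0 0 1]
T2·T1 = [1 0 0 -5; 0 1 -2 -6; 0 0 1 -4; 0 0 0 1]
T3·…·T1 = [1 2 -4 -17; 0 1 -2 -6; 0 0 1 -4; 0 0 0 1]
T4·…·T1 = [1 2 -4 -17; 0 1 -2 -6; 0 2 -3 -16; 0 0 0 1]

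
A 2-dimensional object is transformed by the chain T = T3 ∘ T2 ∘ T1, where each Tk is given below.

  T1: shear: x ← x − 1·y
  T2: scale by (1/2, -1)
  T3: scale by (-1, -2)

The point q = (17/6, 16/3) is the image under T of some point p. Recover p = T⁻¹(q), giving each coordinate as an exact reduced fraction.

T1 = [1 -1 0; 0 1 0; 0 0 1]
T2·T1 = [1/2 -1/2 0; 0 -1 0; 0 0 1]
T3·…·T1 = [-1/2 1/2 0; 0 2 0; 0 0 1]
det M = -1; M⁻¹ = [-2 1/2 0; 0 1/2 0; 0 0 1]
M⁻¹ · (17/6, 16/3)ᵀ = (-3, 8/3)ᵀ

p = (-3, 8/3)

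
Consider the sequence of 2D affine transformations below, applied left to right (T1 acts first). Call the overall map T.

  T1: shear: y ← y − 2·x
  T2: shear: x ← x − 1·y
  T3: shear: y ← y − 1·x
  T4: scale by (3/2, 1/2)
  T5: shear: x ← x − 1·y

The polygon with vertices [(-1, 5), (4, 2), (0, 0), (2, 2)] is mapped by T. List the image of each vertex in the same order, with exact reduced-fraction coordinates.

T1 shear: y ← y − 2·x: (-1, 5) → (-1, 7); (4, 2) → (4, -6); (0, 0) → (0, 0); (2, 2) → (2, -2)
T2 shear: x ← x − 1·y: (-1, 7) → (-8, 7); (4, -6) → (10, -6); (0, 0) → (0, 0); (2, -2) → (4, -2)
T3 shear: y ← y − 1·x: (-8, 7) → (-8, 15); (10, -6) → (10, -16); (0, 0) → (0, 0); (4, -2) → (4, -6)
T4 scale by (3/2, 1/2): (-8, 15) → (-12, 15/2); (10, -16) → (15, -8); (0, 0) → (0, 0); (4, -6) → (6, -3)
T5 shear: x ← x − 1·y: (-12, 15/2) → (-39/2, 15/2); (15, -8) → (23, -8); (0, 0) → (0, 0); (6, -3) → (9, -3)

image vertices: (-39/2, 15/2), (23, -8), (0, 0), (9, -3)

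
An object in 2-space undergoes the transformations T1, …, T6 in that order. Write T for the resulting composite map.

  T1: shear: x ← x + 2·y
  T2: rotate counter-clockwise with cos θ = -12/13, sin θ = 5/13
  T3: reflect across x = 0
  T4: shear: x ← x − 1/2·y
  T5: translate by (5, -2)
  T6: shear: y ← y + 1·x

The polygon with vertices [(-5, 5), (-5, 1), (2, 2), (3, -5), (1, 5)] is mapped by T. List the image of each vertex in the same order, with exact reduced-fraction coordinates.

T1 shear: x ← x + 2·y: (-5, 5) → (5, 5); (-5, 1) → (-3, 1); (2, 2) → (6, 2); (3, -5) → (-7, -5); (1, 5) → (11, 5)
T2 rotate counter-clockwise with cos θ = -12/13, sin θ = 5/13: (5, 5) → (-85/13, -35/13); (-3, 1) → (31/13, -27/13); (6, 2) → (-82/13, 6/13); (-7, -5) → (109/13, 25/13); (11, 5) → (-157/13, -5/13)
T3 reflect across x = 0: (-85/13, -35/13) → (85/13, -35/13); (31/13, -27/13) → (-31/13, -27/13); (-82/13, 6/13) → (82/13, 6/13); (109/13, 25/13) → (-109/13, 25/13); (-157/13, -5/13) → (157/13, -5/13)
T4 shear: x ← x − 1/2·y: (85/13, -35/13) → (205/26, -35/13); (-31/13, -27/13) → (-35/26, -27/13); (82/13, 6/13) → (79/13, 6/13); (-109/13, 25/13) → (-243/26, 25/13); (157/13, -5/13) → (319/26, -5/13)
T5 translate by (5, -2): (205/26, -35/13) → (335/26, -61/13); (-35/26, -27/13) → (95/26, -53/13); (79/13, 6/13) → (144/13, -20/13); (-243/26, 25/13) → (-113/26, -1/13); (319/26, -5/13) → (449/26, -31/13)
T6 shear: y ← y + 1·x: (335/26, -61/13) → (335/26, 213/26); (95/26, -53/13) → (95/26, -11/26); (144/13, -20/13) → (144/13, 124/13); (-113/26, -1/13) → (-113/26, -115/26); (449/26, -31/13) → (449/26, 387/26)

image vertices: (335/26, 213/26), (95/26, -11/26), (144/13, 124/13), (-113/26, -115/26), (449/26, 387/26)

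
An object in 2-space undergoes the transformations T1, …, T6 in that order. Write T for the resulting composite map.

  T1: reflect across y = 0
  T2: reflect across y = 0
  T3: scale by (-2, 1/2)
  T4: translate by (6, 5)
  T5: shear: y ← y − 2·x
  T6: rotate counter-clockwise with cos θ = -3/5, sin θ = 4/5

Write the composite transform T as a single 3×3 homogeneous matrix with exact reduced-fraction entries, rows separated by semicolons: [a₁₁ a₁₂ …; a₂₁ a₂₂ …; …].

T1 = [1 0 0; 0 -1 0; 0 0 1]
T2·T1 = [1 0 0; 0 1 0; 0 0 1]
T3·…·T1 = [-2 0 0; 0 1/2 0; 0 0 1]
T4·…·T1 = [-2 0 6; 0 1/2 5; 0 0 1]
T5·…·T1 = [-2 0 6; 4 1/2 -7; 0 0 1]
T6·…·T1 = [-2 -2/5 2; -4 -3/10 9; 0 0 1]

T = [-2 -2/5 2; -4 -3/10 9; 0 0 1]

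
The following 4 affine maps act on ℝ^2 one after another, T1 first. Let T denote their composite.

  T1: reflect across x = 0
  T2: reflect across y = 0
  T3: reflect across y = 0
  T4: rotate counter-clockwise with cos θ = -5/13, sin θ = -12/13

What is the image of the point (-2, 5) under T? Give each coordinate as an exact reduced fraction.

T(p) = (50/13, -49/13)

T1 reflect across x = 0: (-2, 5) → (2, 5)
T2 reflect across y = 0: (2, 5) → (2, -5)
T3 reflect across y = 0: (2, -5) → (2, 5)
T4 rotate counter-clockwise with cos θ = -5/13, sin θ = -12/13: (2, 5) → (50/13, -49/13)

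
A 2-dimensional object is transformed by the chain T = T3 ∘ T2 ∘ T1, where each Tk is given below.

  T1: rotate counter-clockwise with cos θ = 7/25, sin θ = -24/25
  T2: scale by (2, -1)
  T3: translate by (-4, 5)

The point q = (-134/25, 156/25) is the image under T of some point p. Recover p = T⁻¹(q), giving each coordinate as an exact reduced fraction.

p = (1, -1)

T1 = [7/25 24/25 0; -24/25 7/25 0; 0 0 1]
T2·T1 = [14/25 48/25 0; 24/25 -7/25 0; 0 0 1]
T3·…·T1 = [14/25 48/25 -4; 24/25 -7/25 5; 0 0 1]
det M = -2; M⁻¹ = [7/50 24/25 -106/25; 12/25 -7/25 83/25; 0 0 1]
M⁻¹ · (-134/25, 156/25)ᵀ = (1, -1)ᵀ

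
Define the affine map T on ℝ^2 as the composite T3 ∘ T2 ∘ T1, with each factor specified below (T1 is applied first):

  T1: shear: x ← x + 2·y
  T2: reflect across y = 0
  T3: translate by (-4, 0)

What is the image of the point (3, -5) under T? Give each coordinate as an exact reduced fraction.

T1 shear: x ← x + 2·y: (3, -5) → (-7, -5)
T2 reflect across y = 0: (-7, -5) → (-7, 5)
T3 translate by (-4, 0): (-7, 5) → (-11, 5)

T(p) = (-11, 5)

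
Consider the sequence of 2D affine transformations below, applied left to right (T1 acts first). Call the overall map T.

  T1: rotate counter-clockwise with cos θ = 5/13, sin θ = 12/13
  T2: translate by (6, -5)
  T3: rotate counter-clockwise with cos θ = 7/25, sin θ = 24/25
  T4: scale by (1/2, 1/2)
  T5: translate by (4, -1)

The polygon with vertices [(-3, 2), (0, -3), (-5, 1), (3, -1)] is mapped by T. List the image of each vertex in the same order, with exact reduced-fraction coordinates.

T1 rotate counter-clockwise with cos θ = 5/13, sin θ = 12/13: (-3, 2) → (-3, -2); (0, -3) → (36/13, -15/13); (-5, 1) → (-37/13, -55/13); (3, -1) → (27/13, 31/13)
T2 translate by (6, -5): (-3, -2) → (3, -7); (36/13, -15/13) → (114/13, -80/13); (-37/13, -55/13) → (41/13, -120/13); (27/13, 31/13) → (105/13, -34/13)
T3 rotate counter-clockwise with cos θ = 7/25, sin θ = 24/25: (3, -7) → (189/25, 23/25); (114/13, -80/13) → (2718/325, 2176/325); (41/13, -120/13) → (3167/325, 144/325); (105/13, -34/13) → (1551/325, 2282/325)
T4 scale by (1/2, 1/2): (189/25, 23/25) → (189/50, 23/50); (2718/325, 2176/325) → (1359/325, 1088/325); (3167/325, 144/325) → (3167/650, 72/325); (1551/325, 2282/325) → (1551/650, 1141/325)
T5 translate by (4, -1): (189/50, 23/50) → (389/50, -27/50); (1359/325, 1088/325) → (2659/325, 763/325); (3167/650, 72/325) → (5767/650, -253/325); (1551/650, 1141/325) → (4151/650, 816/325)

image vertices: (389/50, -27/50), (2659/325, 763/325), (5767/650, -253/325), (4151/650, 816/325)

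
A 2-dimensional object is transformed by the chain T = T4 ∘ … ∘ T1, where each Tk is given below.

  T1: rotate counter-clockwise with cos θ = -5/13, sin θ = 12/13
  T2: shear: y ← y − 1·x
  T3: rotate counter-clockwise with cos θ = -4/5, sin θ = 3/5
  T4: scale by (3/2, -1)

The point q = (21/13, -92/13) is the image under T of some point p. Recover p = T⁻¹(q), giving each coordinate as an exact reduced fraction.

T1 = [-5/13 -12/13 0; 12/13 -5/13 0; 0 0 1]
T2·T1 = [-5/13 -12/13 0; 17/13 7/13 0; 0 0 1]
T3·…·T1 = [-31/65 27/65 0; -83/65 -64/65 0; 0 0 1]
T4·…·T1 = [-93/130 81/130 0; 83/65 64/65 0; 0 0 1]
det M = -3/2; M⁻¹ = [-128/195 27/65 0; 166/195 31/65 0; 0 0 1]
M⁻¹ · (21/13, -92/13)ᵀ = (-4, -2)ᵀ

p = (-4, -2)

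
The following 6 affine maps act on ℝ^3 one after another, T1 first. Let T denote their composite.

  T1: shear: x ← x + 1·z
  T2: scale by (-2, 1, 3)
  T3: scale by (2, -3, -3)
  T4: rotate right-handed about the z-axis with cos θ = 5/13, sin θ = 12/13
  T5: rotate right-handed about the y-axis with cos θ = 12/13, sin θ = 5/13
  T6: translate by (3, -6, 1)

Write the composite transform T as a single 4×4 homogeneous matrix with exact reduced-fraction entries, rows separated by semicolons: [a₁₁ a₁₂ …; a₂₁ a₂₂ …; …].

T1 = [1 0 1 0; 0 1 0 0; 0 0 1 0; 0 0 0 1]
T2·T1 = [-2 0 -2 0; 0 1 0 0; 0 0 3 0; 0 0 0 1]
T3·…·T1 = [-4 0 -4 0; 0 -3 0 0; 0 0 -9 0; 0 0 0 1]
T4·…·T1 = [-20/13 36/13 -20/13 0; -48/13 -15/13 -48/13 0; 0 0 -9 0; 0 0 0 1]
T5·…·T1 = [-240/169 432/169 -825/169 0; -48/13 -15/13 -48/13 0; 100/169 -180/169 -1304/169 0; 0 0 0 1]
T6·…·T1 = [-240/169 432/169 -825/169 3; -48/13 -15/13 -48/13 -6; 100/169 -180/169 -1304/169 1; 0 0 0 1]

T = [-240/169 432/169 -825/169 3; -48/13 -15/13 -48/13 -6; 100/169 -180/169 -1304/169 1; 0 0 0 1]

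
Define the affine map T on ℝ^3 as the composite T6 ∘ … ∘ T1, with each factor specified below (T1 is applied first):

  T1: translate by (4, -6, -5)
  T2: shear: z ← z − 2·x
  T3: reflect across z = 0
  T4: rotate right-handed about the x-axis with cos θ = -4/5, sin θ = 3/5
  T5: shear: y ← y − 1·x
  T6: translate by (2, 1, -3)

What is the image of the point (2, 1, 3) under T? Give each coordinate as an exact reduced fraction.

T1 translate by (4, -6, -5): (2, 1, 3) → (6, -5, -2)
T2 shear: z ← z − 2·x: (6, -5, -2) → (6, -5, -14)
T3 reflect across z = 0: (6, -5, -14) → (6, -5, 14)
T4 rotate right-handed about the x-axis with cos θ = -4/5, sin θ = 3/5: (6, -5, 14) → (6, -22/5, -71/5)
T5 shear: y ← y − 1·x: (6, -22/5, -71/5) → (6, -52/5, -71/5)
T6 translate by (2, 1, -3): (6, -52/5, -71/5) → (8, -47/5, -86/5)

T(p) = (8, -47/5, -86/5)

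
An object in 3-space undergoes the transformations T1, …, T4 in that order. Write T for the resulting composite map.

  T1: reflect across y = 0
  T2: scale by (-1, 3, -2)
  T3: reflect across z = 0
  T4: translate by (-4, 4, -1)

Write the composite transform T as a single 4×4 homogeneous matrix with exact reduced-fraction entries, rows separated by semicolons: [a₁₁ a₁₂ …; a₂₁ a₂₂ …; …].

T = [-1 0 0 -4; 0 -3 0 4; 0 0 2 -1; 0 0 0 1]

T1 = [1 0 0 0; 0 -1 0 0; 0 0 1 0; 0 0 0 1]
T2·T1 = [-1 0 0 0; 0 -3 0 0; 0 0 -2 0; 0 0 0 1]
T3·…·T1 = [-1 0 0 0; 0 -3 0 0; 0 0 2 0; 0 0 0 1]
T4·…·T1 = [-1 0 0 -4; 0 -3 0 4; 0 0 2 -1; 0 0 0 1]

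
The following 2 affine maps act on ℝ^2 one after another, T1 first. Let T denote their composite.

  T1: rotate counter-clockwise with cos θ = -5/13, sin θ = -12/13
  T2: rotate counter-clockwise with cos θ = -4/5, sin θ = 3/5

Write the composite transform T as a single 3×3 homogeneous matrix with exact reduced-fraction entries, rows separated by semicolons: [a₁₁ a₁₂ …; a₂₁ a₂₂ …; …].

T1 = [-5/13 12/13 0; -12/13 -5/13 0; 0 0 1]
T2·T1 = [56/65 -33/65 0; 33/65 56/65 0; 0 0 1]

T = [56/65 -33/65 0; 33/65 56/65 0; 0 0 1]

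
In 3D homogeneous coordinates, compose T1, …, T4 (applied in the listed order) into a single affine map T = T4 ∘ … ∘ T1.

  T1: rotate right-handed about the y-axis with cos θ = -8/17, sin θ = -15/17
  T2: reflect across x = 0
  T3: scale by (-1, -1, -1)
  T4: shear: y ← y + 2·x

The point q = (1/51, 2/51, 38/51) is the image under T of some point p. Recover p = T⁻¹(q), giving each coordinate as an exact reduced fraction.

p = (-2/3, 0, 1/3)

T1 = [-8/17 0 -15/17 0; 0 1 0 0; 15/17 0 -8/17 0; 0 0 0 1]
T2·T1 = [8/17 0 15/17 0; 0 1 0 0; 15/17 0 -8/17 0; 0 0 0 1]
T3·…·T1 = [-8/17 0 -15/17 0; 0 -1 0 0; -15/17 0 8/17 0; 0 0 0 1]
T4·…·T1 = [-8/17 0 -15/17 0; -16/17 -1 -30/17 0; -15/17 0 8/17 0; 0 0 0 1]
det M = 1; M⁻¹ = [-8/17 0 -15/17 0; 2 -1 0 0; -15/17 0 8/17 0; 0 0 0 1]
M⁻¹ · (1/51, 2/51, 38/51)ᵀ = (-2/3, 0, 1/3)ᵀ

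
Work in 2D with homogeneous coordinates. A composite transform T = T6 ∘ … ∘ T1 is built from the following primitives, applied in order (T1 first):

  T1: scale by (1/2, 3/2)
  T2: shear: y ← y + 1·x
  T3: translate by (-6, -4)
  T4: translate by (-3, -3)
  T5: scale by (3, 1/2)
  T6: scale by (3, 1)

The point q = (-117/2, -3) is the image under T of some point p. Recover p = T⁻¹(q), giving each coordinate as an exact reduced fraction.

p = (5, -1)

T1 = [1/2 0 0; 0 3/2 0; 0 0 1]
T2·T1 = [1/2 0 0; 1/2 3/2 0; 0 0 1]
T3·…·T1 = [1/2 0 -6; 1/2 3/2 -4; 0 0 1]
T4·…·T1 = [1/2 0 -9; 1/2 3/2 -7; 0 0 1]
T5·…·T1 = [3/2 0 -27; 1/4 3/4 -7/2; 0 0 1]
T6·…·T1 = [9/2 0 -81; 1/4 3/4 -7/2; 0 0 1]
det M = 27/8; M⁻¹ = [2/9 0 18; -2/27 4/3 -4/3; 0 0 1]
M⁻¹ · (-117/2, -3)ᵀ = (5, -1)ᵀ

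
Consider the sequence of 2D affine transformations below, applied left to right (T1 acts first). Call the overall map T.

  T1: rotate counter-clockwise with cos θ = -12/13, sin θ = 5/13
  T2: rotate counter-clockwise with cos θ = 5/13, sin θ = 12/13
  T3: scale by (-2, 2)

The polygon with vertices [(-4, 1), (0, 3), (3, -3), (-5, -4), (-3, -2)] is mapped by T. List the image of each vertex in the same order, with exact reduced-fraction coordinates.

image vertices: (-1198/169, 712/169), (-714/169, -720/169), (1434/169, 6/169), (-248/169, 2150/169), (-244/169, 1194/169)

T1 rotate counter-clockwise with cos θ = -12/13, sin θ = 5/13: (-4, 1) → (43/13, -32/13); (0, 3) → (-15/13, -36/13); (3, -3) → (-21/13, 51/13); (-5, -4) → (80/13, 23/13); (-3, -2) → (46/13, 9/13)
T2 rotate counter-clockwise with cos θ = 5/13, sin θ = 12/13: (43/13, -32/13) → (599/169, 356/169); (-15/13, -36/13) → (357/169, -360/169); (-21/13, 51/13) → (-717/169, 3/169); (80/13, 23/13) → (124/169, 1075/169); (46/13, 9/13) → (122/169, 597/169)
T3 scale by (-2, 2): (599/169, 356/169) → (-1198/169, 712/169); (357/169, -360/169) → (-714/169, -720/169); (-717/169, 3/169) → (1434/169, 6/169); (124/169, 1075/169) → (-248/169, 2150/169); (122/169, 597/169) → (-244/169, 1194/169)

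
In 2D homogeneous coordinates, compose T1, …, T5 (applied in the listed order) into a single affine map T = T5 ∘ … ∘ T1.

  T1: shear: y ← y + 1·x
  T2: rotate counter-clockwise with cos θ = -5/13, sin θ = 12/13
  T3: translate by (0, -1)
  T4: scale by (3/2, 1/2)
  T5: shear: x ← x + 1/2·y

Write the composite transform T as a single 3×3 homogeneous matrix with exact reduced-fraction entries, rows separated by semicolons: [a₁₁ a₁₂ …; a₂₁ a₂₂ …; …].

T = [-95/52 -77/52 -1/4; 7/26 -5/26 -1/2; 0 0 1]

T1 = [1 0 0; 1 1 0; 0 0 1]
T2·T1 = [-17/13 -12/13 0; 7/13 -5/13 0; 0 0 1]
T3·…·T1 = [-17/13 -12/13 0; 7/13 -5/13 -1; 0 0 1]
T4·…·T1 = [-51/26 -18/13 0; 7/26 -5/26 -1/2; 0 0 1]
T5·…·T1 = [-95/52 -77/52 -1/4; 7/26 -5/26 -1/2; 0 0 1]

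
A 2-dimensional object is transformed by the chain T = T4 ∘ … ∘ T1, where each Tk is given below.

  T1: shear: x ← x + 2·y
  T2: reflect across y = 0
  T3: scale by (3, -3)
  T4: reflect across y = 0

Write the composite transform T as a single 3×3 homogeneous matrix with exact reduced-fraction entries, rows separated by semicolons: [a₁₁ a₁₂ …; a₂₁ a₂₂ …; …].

T = [3 6 0; 0 -3 0; 0 0 1]

T1 = [1 2 0; 0 1 0; 0 0 1]
T2·T1 = [1 2 0; 0 -1 0; 0 0 1]
T3·…·T1 = [3 6 0; 0 3 0; 0 0 1]
T4·…·T1 = [3 6 0; 0 -3 0; 0 0 1]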